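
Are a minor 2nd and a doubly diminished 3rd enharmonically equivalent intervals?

A minor second spans 1 semitone; a doubly diminished third spans 1.
They are enharmonically equivalent.

Yes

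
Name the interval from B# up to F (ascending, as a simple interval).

doubly diminished fifth

The letter names run B→F, a span of 4 letter steps, so the interval is some kind of fifth.
B# to F is 5 semitones. A perfect fifth is 7, so 5 makes it doubly diminished.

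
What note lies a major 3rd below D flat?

A third below D lands on the letter B.
A major third spans 4 semitones, so Db moves to pitch class 9. On the letter B that is Bbb.

Bbb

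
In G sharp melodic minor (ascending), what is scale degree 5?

D#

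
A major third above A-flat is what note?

C

A third above A lands on the letter C.
A major third spans 4 semitones, so Ab moves to pitch class 0. On the letter C that is C.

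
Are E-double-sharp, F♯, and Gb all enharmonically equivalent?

Yes

E## is pitch class 6; F# is pitch class 6; Gb is pitch class 6.
All spellings map to pitch class 6, so they are enharmonically equivalent.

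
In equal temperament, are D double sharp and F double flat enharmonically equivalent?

No

Two spellings are enharmonically equivalent only if they share a pitch class.
Here D## → 4, Fbb → 3; 3 ≠ 4, so they are not.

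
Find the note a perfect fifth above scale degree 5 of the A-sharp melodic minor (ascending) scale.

B#

Scale degree 5 of A# melodic minor (ascending) is E#.
A perfect fifth (7 semitones) above E# lands on the letter B, giving B#.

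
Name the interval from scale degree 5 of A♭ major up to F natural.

Scale degree 5 of Ab major is Eb.
Eb up to F: letters E→F make it a second; 2 semitones makes it major.

major second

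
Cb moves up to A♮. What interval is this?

The letter names run C→A, a span of 5 letter steps, so the interval is some kind of sixth.
Cb to A is 10 semitones. A major sixth is 9, so 10 makes it augmented.

augmented sixth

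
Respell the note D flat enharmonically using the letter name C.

C#

Db is pitch class 1. The letter C alone is pitch class 0.
To reach pitch class 1 from C requires an offset of +1 semitone, i.e. sharp: C#.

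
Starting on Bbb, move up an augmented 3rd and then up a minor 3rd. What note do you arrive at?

F

An augmented third up from Bbb is D (letter D, 5 semitones up).
A minor third up from D is F (letter F, 3 semitones up).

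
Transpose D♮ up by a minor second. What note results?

Eb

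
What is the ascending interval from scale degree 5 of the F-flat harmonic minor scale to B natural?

Scale degree 5 of Fb harmonic minor is Cb.
Cb up to B: letters C→B make it a seventh; 12 semitones makes it augmented.

augmented seventh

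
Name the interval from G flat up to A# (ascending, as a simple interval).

The letter names run G→A, a span of 1 letter step, so the interval is some kind of second.
Gb to A# is 4 semitones. A major second is 2, so 4 makes it doubly augmented.

doubly augmented second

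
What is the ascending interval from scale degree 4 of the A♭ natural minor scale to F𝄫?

Scale degree 4 of Ab natural minor is Db.
Db up to Fbb: letters D→F make it a third; 2 semitones makes it diminished.

diminished third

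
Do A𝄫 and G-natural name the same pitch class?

Abb = pitch class 7 and G = pitch class 7 — the same pitch class, so they are enharmonic equivalents.

Yes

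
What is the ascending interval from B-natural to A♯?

major seventh

The letter names run B→A, a span of 6 letter steps, so the interval is some kind of seventh.
B to A# is 11 semitones. A major seventh is 11, so 11 makes it major.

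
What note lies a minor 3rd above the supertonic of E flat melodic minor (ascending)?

Ab

The supertonic of Eb melodic minor (ascending) is F.
A minor third (3 semitones) above F lands on the letter A, giving Ab.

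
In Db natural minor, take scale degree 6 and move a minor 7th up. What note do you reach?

Scale degree 6 of Db natural minor is Bbb.
A minor seventh (10 semitones) above Bbb lands on the letter A, giving Abb.

Abb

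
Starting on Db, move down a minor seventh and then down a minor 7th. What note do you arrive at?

F

A minor seventh down from Db is Eb (letter E, 10 semitones down).
A minor seventh down from Eb is F (letter F, 10 semitones down).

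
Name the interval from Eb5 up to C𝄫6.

The letter names run E→C, a span of 5 letter steps, so the interval is some kind of sixth.
Eb to Cbb is 7 semitones. A major sixth is 9, so 7 makes it diminished.

diminished sixth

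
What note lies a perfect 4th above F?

Bb

A fourth above F lands on the letter B.
A perfect fourth spans 5 semitones, so F moves to pitch class 10. On the letter B that is Bb.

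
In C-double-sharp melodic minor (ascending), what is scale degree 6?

A##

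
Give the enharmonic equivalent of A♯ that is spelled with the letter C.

Plain C sits 2 semitones above A#, so on the letter C the same pitch needs a double flat: Cbb.

Cbb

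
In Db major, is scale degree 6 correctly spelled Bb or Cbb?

Each scale degree takes a distinct letter name. Degree 6 of a scale on D must use the letter B.
Bb and Cbb are enharmonically the same pitch, but only Bb uses the letter B, so it is the correct spelling here.

Bb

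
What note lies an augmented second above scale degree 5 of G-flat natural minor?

Scale degree 5 of Gb natural minor is Db.
An augmented second (3 semitones) above Db lands on the letter E, giving E.

E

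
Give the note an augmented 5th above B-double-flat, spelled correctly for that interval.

A fifth above B lands on the letter F.
An augmented fifth spans 8 semitones, so Bbb moves to pitch class 5. On the letter F that is F.

F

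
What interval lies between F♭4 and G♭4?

Counting letters F–G gives a second.
Fb→Gb = 2 semitones, exactly the major second.

major second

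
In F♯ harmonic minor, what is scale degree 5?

Degree 5 takes the letter 4 steps above F, which is C.
In harmonic minor, degree 5 sits 7 semitones above the tonic. F# + 7 semitones is pitch class 1, spelled on C as C#.

C#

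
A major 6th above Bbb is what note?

B up a major sixth is G#, so the target letter is G.
From Bbb, a major sixth is 9 semitones up: Gb.

Gb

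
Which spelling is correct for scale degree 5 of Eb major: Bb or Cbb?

Each scale degree takes a distinct letter name. Degree 5 of a scale on E must use the letter B.
Bb and Cbb are enharmonically the same pitch, but only Bb uses the letter B, so it is the correct spelling here.

Bb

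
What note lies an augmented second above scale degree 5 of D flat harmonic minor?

Scale degree 5 of Db harmonic minor is Ab.
An augmented second (3 semitones) above Ab lands on the letter B, giving B.

B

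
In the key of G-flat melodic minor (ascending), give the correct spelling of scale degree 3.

Bbb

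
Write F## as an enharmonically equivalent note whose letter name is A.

Abb

F## is pitch class 7. The letter A alone is pitch class 9.
To reach pitch class 7 from A requires an offset of -2 semitones, i.e. double flat: Abb.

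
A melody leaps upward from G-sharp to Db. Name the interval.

doubly diminished fifth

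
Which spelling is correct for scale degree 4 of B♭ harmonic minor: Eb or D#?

Eb

Each scale degree takes a distinct letter name. Degree 4 of a scale on B must use the letter E.
Eb and D# are enharmonically the same pitch, but only Eb uses the letter E, so it is the correct spelling here.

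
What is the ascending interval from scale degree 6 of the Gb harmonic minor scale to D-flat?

major seventh

Scale degree 6 of Gb harmonic minor is Ebb.
Ebb up to Db: letters E→D make it a seventh; 11 semitones makes it major.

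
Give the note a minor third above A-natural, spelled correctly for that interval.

A up a major third is C#, so the target letter is C.
From A, a minor third is 3 semitones up: C.

C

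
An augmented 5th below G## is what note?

G down a perfect fifth is C, so the target letter is C.
From G##, an augmented fifth is 8 semitones down: C#.

C#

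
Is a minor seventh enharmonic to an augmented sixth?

Yes

A minor seventh spans 10 semitones; an augmented sixth spans 10.
They are enharmonically equivalent.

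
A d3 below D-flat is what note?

B

A third below D lands on the letter B.
A diminished third spans 2 semitones, so Db moves to pitch class 11. On the letter B that is B.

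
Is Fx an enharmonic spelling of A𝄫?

F## is pitch class 7; Abb is pitch class 7.
All spellings map to pitch class 7, so they are enharmonically equivalent.

Yes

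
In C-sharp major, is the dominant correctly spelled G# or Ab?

G#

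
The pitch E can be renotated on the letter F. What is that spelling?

Fb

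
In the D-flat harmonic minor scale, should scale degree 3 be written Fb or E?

Each scale degree takes a distinct letter name. Degree 3 of a scale on D must use the letter F.
Fb and E are enharmonically the same pitch, but only Fb uses the letter F, so it is the correct spelling here.

Fb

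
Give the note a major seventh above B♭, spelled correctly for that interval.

A seventh above B lands on the letter A.
A major seventh spans 11 semitones, so Bb moves to pitch class 9. On the letter A that is A.

A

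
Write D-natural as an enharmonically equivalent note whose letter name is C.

C##

Plain C sits 2 semitones below D, so on the letter C the same pitch needs a double sharp: C##.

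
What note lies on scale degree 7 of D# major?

C##

Degree 7 takes the letter 6 steps above D, which is C.
In major, degree 7 sits 11 semitones above the tonic. D# + 11 semitones is pitch class 2, spelled on C as C##.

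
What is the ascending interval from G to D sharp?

Counting letters G–A–B–C–D gives a fifth.
G→D# = 8 semitones, 1 wider than the perfect fifth (7), so augmented.

augmented fifth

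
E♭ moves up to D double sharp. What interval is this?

Counting letters E–F–G–A–B–C–D gives a seventh.
Eb→D## = 13 semitones, 2 wider than the major seventh (11), so doubly augmented.

doubly augmented seventh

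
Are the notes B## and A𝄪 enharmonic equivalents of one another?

No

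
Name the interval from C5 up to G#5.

augmented fifth

The letter names run C→G, a span of 4 letter steps, so the interval is some kind of fifth.
C to G# is 8 semitones. A perfect fifth is 7, so 8 makes it augmented.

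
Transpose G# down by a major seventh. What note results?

A seventh below G lands on the letter A.
A major seventh spans 11 semitones, so G# moves to pitch class 9. On the letter A that is A.

A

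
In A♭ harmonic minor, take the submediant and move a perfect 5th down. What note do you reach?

Bbb

The submediant of Ab harmonic minor is Fb.
A perfect fifth (7 semitones) below Fb lands on the letter B, giving Bbb.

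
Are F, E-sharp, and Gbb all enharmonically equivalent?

Yes

F is pitch class 5; E# is pitch class 5; Gbb is pitch class 5.
All spellings map to pitch class 5, so they are enharmonically equivalent.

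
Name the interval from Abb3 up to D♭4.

augmented fourth

The letter names run A→D, a span of 3 letter steps, so the interval is some kind of fourth.
Abb to Db is 6 semitones. A perfect fourth is 5, so 6 makes it augmented.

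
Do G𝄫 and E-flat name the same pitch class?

No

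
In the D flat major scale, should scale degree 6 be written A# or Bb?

Bb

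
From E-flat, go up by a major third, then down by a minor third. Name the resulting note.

A major third up from Eb is G (letter G, 4 semitones up).
A minor third down from G is E (letter E, 3 semitones down).

E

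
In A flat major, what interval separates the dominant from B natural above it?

The dominant of Ab major is Eb.
Eb up to B: letters E→B make it a fifth; 8 semitones makes it augmented.

augmented fifth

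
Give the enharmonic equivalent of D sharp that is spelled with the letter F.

Fbb

D# is pitch class 3. The letter F alone is pitch class 5.
To reach pitch class 3 from F requires an offset of -2 semitones, i.e. double flat: Fbb.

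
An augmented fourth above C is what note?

A fourth above C lands on the letter F.
An augmented fourth spans 6 semitones, so C moves to pitch class 6. On the letter F that is F#.

F#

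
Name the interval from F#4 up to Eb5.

diminished seventh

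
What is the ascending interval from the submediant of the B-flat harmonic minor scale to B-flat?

major third

The submediant of Bb harmonic minor is Gb.
Gb up to Bb: letters G→B make it a third; 4 semitones makes it major.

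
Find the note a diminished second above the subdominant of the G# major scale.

Db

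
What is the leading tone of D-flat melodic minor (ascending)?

The Db melodic minor (ascending) scale runs Db Eb Fb Gb Ab Bb C.
Degree 7 is C.

C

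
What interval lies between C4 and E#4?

augmented third

The letter names run C→E, a span of 2 letter steps, so the interval is some kind of third.
C to E# is 5 semitones. A major third is 4, so 5 makes it augmented.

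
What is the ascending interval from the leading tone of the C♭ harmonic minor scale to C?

major second

The leading tone of Cb harmonic minor is Bb.
Bb up to C: letters B→C make it a second; 2 semitones makes it major.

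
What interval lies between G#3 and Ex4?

augmented sixth

Counting letters G–A–B–C–D–E gives a sixth.
G#→E## = 10 semitones, 1 wider than the major sixth (9), so augmented.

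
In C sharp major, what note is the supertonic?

D#

The C# major scale runs C# D# E# F# G# A# B#.
Degree 2 is D#.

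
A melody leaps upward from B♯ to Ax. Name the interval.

major seventh

Counting letters B–C–D–E–F–G–A gives a seventh.
B#→A## = 11 semitones, exactly the major seventh.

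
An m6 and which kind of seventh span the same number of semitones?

doubly diminished

A minor sixth spans 8 semitones.
A seventh spanning 8 semitones is doubly diminished (the major seventh is 11).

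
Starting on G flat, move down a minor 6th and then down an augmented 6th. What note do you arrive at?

Dbb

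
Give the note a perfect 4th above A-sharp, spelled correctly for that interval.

D#

A fourth above A lands on the letter D.
A perfect fourth spans 5 semitones, so A# moves to pitch class 3. On the letter D that is D#.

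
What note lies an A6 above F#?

D##

F up a major sixth is D, so the target letter is D.
From F#, an augmented sixth is 10 semitones up: D##.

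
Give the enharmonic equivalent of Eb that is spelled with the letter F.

Fbb

Plain F sits 2 semitones above Eb, so on the letter F the same pitch needs a double flat: Fbb.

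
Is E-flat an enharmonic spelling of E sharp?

Two spellings are enharmonically equivalent only if they share a pitch class.
Here Eb → 3, E# → 5; 3 ≠ 5, so they are not.

No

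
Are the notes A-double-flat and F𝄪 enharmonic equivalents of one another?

Yes

Abb = pitch class 7 and F## = pitch class 7 — the same pitch class, so they are enharmonic equivalents.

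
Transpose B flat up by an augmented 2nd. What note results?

C#

B up a major second is C#, so the target letter is C.
From Bb, an augmented second is 3 semitones up: C#.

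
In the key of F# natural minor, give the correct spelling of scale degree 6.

D

Degree 6 takes the letter 5 steps above F, which is D.
In natural minor, degree 6 sits 8 semitones above the tonic. F# + 8 semitones is pitch class 2, spelled on D as D.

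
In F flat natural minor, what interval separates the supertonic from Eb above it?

major sixth

The supertonic of Fb natural minor is Gb.
Gb up to Eb: letters G→E make it a sixth; 9 semitones makes it major.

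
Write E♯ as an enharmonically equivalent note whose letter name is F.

F

Plain F sits at the same pitch as E#, so on the letter F the same pitch needs a natural: F.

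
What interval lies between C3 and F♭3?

Counting letters C–D–E–F gives a fourth.
C→Fb = 4 semitones, 1 narrower than the perfect fourth (5), so diminished.

diminished fourth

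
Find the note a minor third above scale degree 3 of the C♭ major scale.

Gb

Scale degree 3 of Cb major is Eb.
A minor third (3 semitones) above Eb lands on the letter G, giving Gb.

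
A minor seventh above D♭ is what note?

D up a major seventh is C#, so the target letter is C.
From Db, a minor seventh is 10 semitones up: Cb.

Cb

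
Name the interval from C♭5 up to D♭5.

major second

The letter names run C→D, a span of 1 letter step, so the interval is some kind of second.
Cb to Db is 2 semitones. A major second is 2, so 2 makes it major.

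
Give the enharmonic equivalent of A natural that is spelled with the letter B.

A is pitch class 9. The letter B alone is pitch class 11.
To reach pitch class 9 from B requires an offset of -2 semitones, i.e. double flat: Bbb.

Bbb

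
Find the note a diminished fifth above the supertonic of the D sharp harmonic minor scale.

The supertonic of D# harmonic minor is E#.
A diminished fifth (6 semitones) above E# lands on the letter B, giving B.

B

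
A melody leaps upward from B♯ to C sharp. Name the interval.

minor second

The letter names run B→C, a span of 1 letter step, so the interval is some kind of second.
B# to C# is 1 semitone. A major second is 2, so 1 makes it minor.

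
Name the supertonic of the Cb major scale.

The Cb major scale runs Cb Db Eb Fb Gb Ab Bb.
Degree 2 is Db.

Db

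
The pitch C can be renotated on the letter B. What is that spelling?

C is pitch class 0. The letter B alone is pitch class 11.
To reach pitch class 0 from B requires an offset of +1 semitone, i.e. sharp: B#.

B#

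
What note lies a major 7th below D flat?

Ebb

D down a major seventh is Eb, so the target letter is E.
From Db, a major seventh is 11 semitones down: Ebb.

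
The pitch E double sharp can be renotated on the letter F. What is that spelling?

F#

E## is pitch class 6. The letter F alone is pitch class 5.
To reach pitch class 6 from F requires an offset of +1 semitone, i.e. sharp: F#.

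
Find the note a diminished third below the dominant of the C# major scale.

The dominant of C# major is G#.
A diminished third (2 semitones) below G# lands on the letter E, giving E##.

E##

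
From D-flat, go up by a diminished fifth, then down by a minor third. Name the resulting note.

A diminished fifth up from Db is Abb (letter A, 6 semitones up).
A minor third down from Abb is Fb (letter F, 3 semitones down).

Fb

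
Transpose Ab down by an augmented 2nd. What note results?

A down a major second is G, so the target letter is G.
From Ab, an augmented second is 3 semitones down: Gbb.

Gbb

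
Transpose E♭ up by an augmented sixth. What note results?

A sixth above E lands on the letter C.
An augmented sixth spans 10 semitones, so Eb moves to pitch class 1. On the letter C that is C#.

C#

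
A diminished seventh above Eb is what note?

Dbb

A seventh above E lands on the letter D.
A diminished seventh spans 9 semitones, so Eb moves to pitch class 0. On the letter D that is Dbb.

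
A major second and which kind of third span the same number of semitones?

diminished

A major second spans 2 semitones.
A third spanning 2 semitones is diminished (the major third is 4).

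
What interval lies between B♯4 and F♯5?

diminished fifth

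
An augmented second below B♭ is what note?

A second below B lands on the letter A.
An augmented second spans 3 semitones, so Bb moves to pitch class 7. On the letter A that is Abb.

Abb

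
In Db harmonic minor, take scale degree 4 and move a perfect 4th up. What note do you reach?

Cb

Scale degree 4 of Db harmonic minor is Gb.
A perfect fourth (5 semitones) above Gb lands on the letter C, giving Cb.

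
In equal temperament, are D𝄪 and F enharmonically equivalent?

D## is pitch class 4; F is pitch class 5.
The pitch classes differ (4 vs. 5), so they are not enharmonic equivalents.

No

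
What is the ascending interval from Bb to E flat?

Counting letters B–C–D–E gives a fourth.
Bb→Eb = 5 semitones, exactly the perfect fourth.

perfect fourth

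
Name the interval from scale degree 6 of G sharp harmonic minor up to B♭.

Scale degree 6 of G# harmonic minor is E.
E up to Bb: letters E→B make it a fifth; 6 semitones makes it diminished.

diminished fifth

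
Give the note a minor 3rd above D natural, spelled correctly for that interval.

F

D up a major third is F#, so the target letter is F.
From D, a minor third is 3 semitones up: F.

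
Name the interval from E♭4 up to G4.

major third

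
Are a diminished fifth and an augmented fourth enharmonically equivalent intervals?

Yes

A diminished fifth spans 6 semitones; an augmented fourth spans 6.
They are enharmonically equivalent.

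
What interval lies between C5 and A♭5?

minor sixth

The letter names run C→A, a span of 5 letter steps, so the interval is some kind of sixth.
C to Ab is 8 semitones. A major sixth is 9, so 8 makes it minor.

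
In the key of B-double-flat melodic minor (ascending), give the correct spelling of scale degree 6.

The Bbb melodic minor (ascending) scale runs Bbb Cb Dbb Ebb Fb Gb Ab.
Degree 6 is Gb.

Gb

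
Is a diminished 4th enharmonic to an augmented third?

A diminished fourth spans 4 semitones; an augmented third spans 5.
The spans differ, so they are not enharmonic equivalents.

No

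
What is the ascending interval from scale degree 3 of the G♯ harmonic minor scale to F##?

augmented fifth

Scale degree 3 of G# harmonic minor is B.
B up to F##: letters B→F make it a fifth; 8 semitones makes it augmented.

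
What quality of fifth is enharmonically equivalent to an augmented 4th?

diminished

An augmented fourth spans 6 semitones.
A fifth spanning 6 semitones is diminished (the perfect fifth is 7).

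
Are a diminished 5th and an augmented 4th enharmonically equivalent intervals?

A diminished fifth spans 6 semitones; an augmented fourth spans 6.
They are enharmonically equivalent.

Yes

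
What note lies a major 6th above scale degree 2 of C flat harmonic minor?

Scale degree 2 of Cb harmonic minor is Db.
A major sixth (9 semitones) above Db lands on the letter B, giving Bb.

Bb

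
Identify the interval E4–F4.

minor second

The letter names run E→F, a span of 1 letter step, so the interval is some kind of second.
E to F is 1 semitone. A major second is 2, so 1 makes it minor.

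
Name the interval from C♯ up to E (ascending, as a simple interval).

Counting letters C–D–E gives a third.
C#→E = 3 semitones, 1 narrower than the major third (4), so minor.

minor third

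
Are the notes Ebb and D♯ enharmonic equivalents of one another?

Two spellings are enharmonically equivalent only if they share a pitch class.
Here Ebb → 2, D# → 3; 2 ≠ 3, so they are not.

No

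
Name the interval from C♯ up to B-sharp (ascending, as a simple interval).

Counting letters C–D–E–F–G–A–B gives a seventh.
C#→B# = 11 semitones, exactly the major seventh.

major seventh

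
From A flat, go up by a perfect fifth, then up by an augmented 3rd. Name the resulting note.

G#

A perfect fifth up from Ab is Eb (letter E, 7 semitones up).
An augmented third up from Eb is G# (letter G, 5 semitones up).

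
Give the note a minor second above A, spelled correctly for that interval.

Bb

A up a major second is B, so the target letter is B.
From A, a minor second is 1 semitone up: Bb.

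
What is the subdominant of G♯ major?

The G# major scale runs G# A# B# C# D# E# F##.
Degree 4 is C#.

C#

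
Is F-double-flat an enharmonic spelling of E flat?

Fbb is pitch class 3; Eb is pitch class 3.
All spellings map to pitch class 3, so they are enharmonically equivalent.

Yes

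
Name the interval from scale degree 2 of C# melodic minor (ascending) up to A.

Scale degree 2 of C# melodic minor (ascending) is D#.
D# up to A: letters D→A make it a fifth; 6 semitones makes it diminished.

diminished fifth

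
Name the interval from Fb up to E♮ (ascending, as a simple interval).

augmented seventh

The letter names run F→E, a span of 6 letter steps, so the interval is some kind of seventh.
Fb to E is 12 semitones. A major seventh is 11, so 12 makes it augmented.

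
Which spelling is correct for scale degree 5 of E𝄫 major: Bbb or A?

Each scale degree takes a distinct letter name. Degree 5 of a scale on E must use the letter B.
Bbb and A are enharmonically the same pitch, but only Bbb uses the letter B, so it is the correct spelling here.

Bbb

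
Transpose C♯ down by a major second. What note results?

C down a major second is Bb, so the target letter is B.
From C#, a major second is 2 semitones down: B.

B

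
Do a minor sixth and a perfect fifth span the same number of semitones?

No

A minor sixth spans 8 semitones; a perfect fifth spans 7.
The spans differ, so they are not enharmonic equivalents.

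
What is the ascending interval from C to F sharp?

augmented fourth

Counting letters C–D–E–F gives a fourth.
C→F# = 6 semitones, 1 wider than the perfect fourth (5), so augmented.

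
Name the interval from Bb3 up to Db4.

The letter names run B→D, a span of 2 letter steps, so the interval is some kind of third.
Bb to Db is 3 semitones. A major third is 4, so 3 makes it minor.

minor third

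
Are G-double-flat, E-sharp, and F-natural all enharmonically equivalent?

Yes

Gbb = pitch class 5 and E# = pitch class 5 and F = pitch class 5 — the same pitch class, so they are enharmonic equivalents.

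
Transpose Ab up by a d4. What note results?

A fourth above A lands on the letter D.
A diminished fourth spans 4 semitones, so Ab moves to pitch class 0. On the letter D that is Dbb.

Dbb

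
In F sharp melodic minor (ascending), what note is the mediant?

The F# melodic minor (ascending) scale runs F# G# A B C# D# E#.
Degree 3 is A.

A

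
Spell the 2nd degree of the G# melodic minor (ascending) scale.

The G# melodic minor (ascending) scale runs G# A# B C# D# E# F##.
Degree 2 is A#.

A#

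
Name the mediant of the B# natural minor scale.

D#

The B# natural minor scale runs B# C## D# E# F## G# A#.
Degree 3 is D#.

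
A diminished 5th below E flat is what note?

A

E down a perfect fifth is A, so the target letter is A.
From Eb, a diminished fifth is 6 semitones down: A.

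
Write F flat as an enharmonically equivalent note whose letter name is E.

E

Plain E sits at the same pitch as Fb, so on the letter E the same pitch needs a natural: E.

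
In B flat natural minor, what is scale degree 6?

Degree 6 takes the letter 5 steps above B, which is G.
In natural minor, degree 6 sits 8 semitones above the tonic. Bb + 8 semitones is pitch class 6, spelled on G as Gb.

Gb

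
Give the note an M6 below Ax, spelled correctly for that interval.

C##

A down a major sixth is C, so the target letter is C.
From A##, a major sixth is 9 semitones down: C##.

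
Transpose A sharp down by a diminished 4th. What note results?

E##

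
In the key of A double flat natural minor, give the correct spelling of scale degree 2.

Bbb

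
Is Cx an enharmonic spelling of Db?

No

C## is pitch class 2; Db is pitch class 1.
The pitch classes differ (2 vs. 1), so they are not enharmonic equivalents.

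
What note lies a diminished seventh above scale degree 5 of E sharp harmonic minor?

Scale degree 5 of E# harmonic minor is B#.
A diminished seventh (9 semitones) above B# lands on the letter A, giving A.

A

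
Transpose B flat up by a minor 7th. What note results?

A seventh above B lands on the letter A.
A minor seventh spans 10 semitones, so Bb moves to pitch class 8. On the letter A that is Ab.

Ab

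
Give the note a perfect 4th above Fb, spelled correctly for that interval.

Bbb

F up a perfect fourth is Bb, so the target letter is B.
From Fb, a perfect fourth is 5 semitones up: Bbb.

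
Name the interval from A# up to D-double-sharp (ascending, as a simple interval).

The letter names run A→D, a span of 3 letter steps, so the interval is some kind of fourth.
A# to D## is 6 semitones. A perfect fourth is 5, so 6 makes it augmented.

augmented fourth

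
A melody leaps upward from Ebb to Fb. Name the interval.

Counting letters E–F gives a second.
Ebb→Fb = 2 semitones, exactly the major second.

major second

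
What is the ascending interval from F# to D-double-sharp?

augmented sixth

Counting letters F–G–A–B–C–D gives a sixth.
F#→D## = 10 semitones, 1 wider than the major sixth (9), so augmented.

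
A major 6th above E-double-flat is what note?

E up a major sixth is C#, so the target letter is C.
From Ebb, a major sixth is 9 semitones up: Cb.

Cb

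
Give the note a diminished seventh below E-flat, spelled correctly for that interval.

F#

A seventh below E lands on the letter F.
A diminished seventh spans 9 semitones, so Eb moves to pitch class 6. On the letter F that is F#.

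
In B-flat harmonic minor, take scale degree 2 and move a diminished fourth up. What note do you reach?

Fb

Scale degree 2 of Bb harmonic minor is C.
A diminished fourth (4 semitones) above C lands on the letter F, giving Fb.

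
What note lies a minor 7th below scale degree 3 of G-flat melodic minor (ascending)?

Scale degree 3 of Gb melodic minor (ascending) is Bbb.
A minor seventh (10 semitones) below Bbb lands on the letter C, giving Cb.

Cb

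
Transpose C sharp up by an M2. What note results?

D#

C up a major second is D, so the target letter is D.
From C#, a major second is 2 semitones up: D#.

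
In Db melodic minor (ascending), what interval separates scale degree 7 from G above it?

Scale degree 7 of Db melodic minor (ascending) is C.
C up to G: letters C→G make it a fifth; 7 semitones makes it perfect.

perfect fifth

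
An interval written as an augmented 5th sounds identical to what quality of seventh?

doubly diminished

An augmented fifth spans 8 semitones.
A seventh spanning 8 semitones is doubly diminished (the major seventh is 11).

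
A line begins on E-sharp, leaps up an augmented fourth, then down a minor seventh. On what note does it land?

B##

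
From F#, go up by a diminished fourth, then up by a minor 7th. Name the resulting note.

Ab

A diminished fourth up from F# is Bb (letter B, 4 semitones up).
A minor seventh up from Bb is Ab (letter A, 10 semitones up).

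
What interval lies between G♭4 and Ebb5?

Counting letters G–A–B–C–D–E gives a sixth.
Gb→Ebb = 8 semitones, 1 narrower than the major sixth (9), so minor.

minor sixth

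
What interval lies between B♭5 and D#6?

augmented third

Counting letters B–C–D gives a third.
Bb→D# = 5 semitones, 1 wider than the major third (4), so augmented.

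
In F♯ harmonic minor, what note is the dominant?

C#

Degree 5 takes the letter 4 steps above F, which is C.
In harmonic minor, degree 5 sits 7 semitones above the tonic. F# + 7 semitones is pitch class 1, spelled on C as C#.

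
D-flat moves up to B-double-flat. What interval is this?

The letter names run D→B, a span of 5 letter steps, so the interval is some kind of sixth.
Db to Bbb is 8 semitones. A major sixth is 9, so 8 makes it minor.

minor sixth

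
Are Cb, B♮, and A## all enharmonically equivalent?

Yes

Cb = pitch class 11 and B = pitch class 11 and A## = pitch class 11 — the same pitch class, so they are enharmonic equivalents.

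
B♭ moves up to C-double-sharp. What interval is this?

doubly augmented second

Counting letters B–C gives a second.
Bb→C## = 4 semitones, 2 wider than the major second (2), so doubly augmented.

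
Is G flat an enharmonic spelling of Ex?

Yes

Gb = pitch class 6 and E## = pitch class 6 — the same pitch class, so they are enharmonic equivalents.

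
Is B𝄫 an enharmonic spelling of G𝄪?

Bbb = pitch class 9 and G## = pitch class 9 — the same pitch class, so they are enharmonic equivalents.

Yes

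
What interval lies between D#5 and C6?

diminished seventh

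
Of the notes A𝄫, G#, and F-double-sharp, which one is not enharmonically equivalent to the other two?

In 12-tone equal temperament, enharmonic equivalents share a pitch class. Abb is pitch class 7; G# is pitch class 8; F## is pitch class 7.
Abb and F## share pitch class 7, while G# is pitch class 8.

G#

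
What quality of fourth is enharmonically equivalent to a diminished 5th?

augmented

A diminished fifth spans 6 semitones.
A fourth spanning 6 semitones is augmented (the perfect fourth is 5).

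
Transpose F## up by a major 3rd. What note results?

A##

F up a major third is A, so the target letter is A.
From F##, a major third is 4 semitones up: A##.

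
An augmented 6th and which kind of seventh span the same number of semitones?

minor

An augmented sixth spans 10 semitones.
A seventh spanning 10 semitones is minor (the major seventh is 11).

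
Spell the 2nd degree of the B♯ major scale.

The B# major scale runs B# C## D## E# F## G## A##.
Degree 2 is C##.

C##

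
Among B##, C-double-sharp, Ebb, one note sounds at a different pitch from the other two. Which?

In 12-tone equal temperament, enharmonic equivalents share a pitch class. B## is pitch class 1; C## is pitch class 2; Ebb is pitch class 2.
C## and Ebb share pitch class 2, while B## is pitch class 1.

B##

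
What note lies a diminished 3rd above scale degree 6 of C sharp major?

Scale degree 6 of C# major is A#.
A diminished third (2 semitones) above A# lands on the letter C, giving C.

C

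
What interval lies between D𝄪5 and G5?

doubly diminished fourth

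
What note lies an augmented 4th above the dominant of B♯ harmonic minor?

The dominant of B# harmonic minor is F##.
An augmented fourth (6 semitones) above F## lands on the letter B, giving B##.

B##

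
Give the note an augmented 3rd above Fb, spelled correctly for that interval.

A

A third above F lands on the letter A.
An augmented third spans 5 semitones, so Fb moves to pitch class 9. On the letter A that is A.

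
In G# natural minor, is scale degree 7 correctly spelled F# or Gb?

F#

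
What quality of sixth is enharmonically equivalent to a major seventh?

doubly augmented

A major seventh spans 11 semitones.
A sixth spanning 11 semitones is doubly augmented (the major sixth is 9).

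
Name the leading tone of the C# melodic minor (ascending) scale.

B#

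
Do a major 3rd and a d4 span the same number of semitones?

A major third spans 4 semitones; a diminished fourth spans 4.
They are enharmonically equivalent.

Yes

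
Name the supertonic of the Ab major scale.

Bb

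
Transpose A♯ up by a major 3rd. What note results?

A third above A lands on the letter C.
A major third spans 4 semitones, so A# moves to pitch class 2. On the letter C that is C##.

C##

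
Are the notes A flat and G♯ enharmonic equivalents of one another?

Yes

Ab = pitch class 8 and G# = pitch class 8 — the same pitch class, so they are enharmonic equivalents.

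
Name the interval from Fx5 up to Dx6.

The letter names run F→D, a span of 5 letter steps, so the interval is some kind of sixth.
F## to D## is 9 semitones. A major sixth is 9, so 9 makes it major.

major sixth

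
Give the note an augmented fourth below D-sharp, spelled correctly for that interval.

A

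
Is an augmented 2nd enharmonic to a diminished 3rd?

No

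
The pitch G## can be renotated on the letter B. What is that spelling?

G## is pitch class 9. The letter B alone is pitch class 11.
To reach pitch class 9 from B requires an offset of -2 semitones, i.e. double flat: Bbb.

Bbb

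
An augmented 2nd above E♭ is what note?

E up a major second is F#, so the target letter is F.
From Eb, an augmented second is 3 semitones up: F#.

F#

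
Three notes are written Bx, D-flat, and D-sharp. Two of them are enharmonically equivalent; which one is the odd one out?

D#

In 12-tone equal temperament, enharmonic equivalents share a pitch class. B## is pitch class 1; Db is pitch class 1; D# is pitch class 3.
B## and Db share pitch class 1, while D# is pitch class 3.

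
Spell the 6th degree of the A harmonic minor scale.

F

Degree 6 takes the letter 5 steps above A, which is F.
In harmonic minor, degree 6 sits 8 semitones above the tonic. A + 8 semitones is pitch class 5, spelled on F as F.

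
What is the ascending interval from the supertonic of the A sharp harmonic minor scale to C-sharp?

The supertonic of A# harmonic minor is B#.
B# up to C#: letters B→C make it a second; 1 semitone makes it minor.

minor second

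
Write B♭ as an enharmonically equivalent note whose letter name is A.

A#

Bb is pitch class 10. The letter A alone is pitch class 9.
To reach pitch class 10 from A requires an offset of +1 semitone, i.e. sharp: A#.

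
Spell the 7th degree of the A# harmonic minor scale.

Degree 7 takes the letter 6 steps above A, which is G.
In harmonic minor, degree 7 sits 11 semitones above the tonic. A# + 11 semitones is pitch class 9, spelled on G as G##.

G##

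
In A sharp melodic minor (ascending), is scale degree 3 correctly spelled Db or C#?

C#

Each scale degree takes a distinct letter name. Degree 3 of a scale on A must use the letter C.
C# and Db are enharmonically the same pitch, but only C# uses the letter C, so it is the correct spelling here.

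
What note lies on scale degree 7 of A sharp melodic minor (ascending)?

G##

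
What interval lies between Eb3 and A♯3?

doubly augmented fourth

The letter names run E→A, a span of 3 letter steps, so the interval is some kind of fourth.
Eb to A# is 7 semitones. A perfect fourth is 5, so 7 makes it doubly augmented.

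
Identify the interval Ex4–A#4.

diminished fourth

Counting letters E–F–G–A gives a fourth.
E##→A# = 4 semitones, 1 narrower than the perfect fourth (5), so diminished.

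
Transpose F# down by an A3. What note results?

A third below F lands on the letter D.
An augmented third spans 5 semitones, so F# moves to pitch class 1. On the letter D that is Db.

Db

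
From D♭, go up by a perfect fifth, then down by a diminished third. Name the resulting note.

F#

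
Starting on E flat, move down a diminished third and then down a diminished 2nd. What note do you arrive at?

A diminished third down from Eb is C# (letter C, 2 semitones down).
A diminished second down from C# is B## (letter B, 0 semitones down).

B##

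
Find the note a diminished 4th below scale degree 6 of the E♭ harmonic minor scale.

Scale degree 6 of Eb harmonic minor is Cb.
A diminished fourth (4 semitones) below Cb lands on the letter G, giving G.

G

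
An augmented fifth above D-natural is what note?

A fifth above D lands on the letter A.
An augmented fifth spans 8 semitones, so D moves to pitch class 10. On the letter A that is A#.

A#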